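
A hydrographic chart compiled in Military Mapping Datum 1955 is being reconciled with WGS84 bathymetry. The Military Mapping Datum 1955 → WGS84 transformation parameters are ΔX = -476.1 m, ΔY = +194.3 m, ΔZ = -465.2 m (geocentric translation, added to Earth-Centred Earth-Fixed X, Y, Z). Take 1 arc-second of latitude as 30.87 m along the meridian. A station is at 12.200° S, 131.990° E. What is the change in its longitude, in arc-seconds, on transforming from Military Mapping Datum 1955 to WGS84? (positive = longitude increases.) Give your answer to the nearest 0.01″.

sin φ = -0.211325, cos φ = 0.977416, sin λ = 0.743262, cos λ = -0.669001.
East component: ΔE = −sin λ·ΔX + cos λ·ΔY = −(0.743262)(-476.1) + (-0.669001)(194.3) = 223.88 m.
1° of latitude spans 3600 × 30.87 = 111132 m; at latitude φ, 1° of longitude spans that × cos φ = 108622.2 m, so Δλ = 223.88 / 108622.2 × 3600 = 7.420″.

Δλ = 7.42″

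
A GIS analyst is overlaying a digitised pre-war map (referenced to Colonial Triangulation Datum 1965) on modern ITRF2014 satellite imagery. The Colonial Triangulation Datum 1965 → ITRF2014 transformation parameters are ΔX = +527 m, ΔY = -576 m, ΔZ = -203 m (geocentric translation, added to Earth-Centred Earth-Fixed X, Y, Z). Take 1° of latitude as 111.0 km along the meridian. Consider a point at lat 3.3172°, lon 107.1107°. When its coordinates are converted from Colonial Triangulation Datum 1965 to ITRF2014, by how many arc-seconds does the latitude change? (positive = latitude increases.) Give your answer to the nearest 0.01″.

Δφ = -5.25″

sin φ = 0.057864, cos φ = 0.998324, sin λ = 0.955738, cos λ = -0.294219.
North component: ΔN = −sin φ cos λ·ΔX − sin φ sin λ·ΔY + cos φ·ΔZ = −(0.057864)(-0.294219)(527) − (0.057864)(0.955738)(-576) + (0.998324)(-203) = -161.83 m.
1° of latitude spans 111000 m, so Δφ = -161.83 / 111000 × 3600 = -5.249″.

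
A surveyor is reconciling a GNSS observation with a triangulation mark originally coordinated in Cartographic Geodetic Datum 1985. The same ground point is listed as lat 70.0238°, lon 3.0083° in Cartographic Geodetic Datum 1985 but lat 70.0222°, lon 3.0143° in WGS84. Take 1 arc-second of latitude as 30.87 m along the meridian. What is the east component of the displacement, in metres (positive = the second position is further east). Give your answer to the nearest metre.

Δφ = 70.0222° − 70.0238° = -0.0016°; Δλ = 3.0143° − 3.0083° = +0.0060°.
1° of latitude = 3600 × 30.87 = 111132 m.
ΔN = Δφ × 111132 = -177.8 m; ΔE = Δλ × 111132 × cos(70.0238°) = +0.0060 × 111132 × 0.341630 = 227.8 m.

ΔE = 228 m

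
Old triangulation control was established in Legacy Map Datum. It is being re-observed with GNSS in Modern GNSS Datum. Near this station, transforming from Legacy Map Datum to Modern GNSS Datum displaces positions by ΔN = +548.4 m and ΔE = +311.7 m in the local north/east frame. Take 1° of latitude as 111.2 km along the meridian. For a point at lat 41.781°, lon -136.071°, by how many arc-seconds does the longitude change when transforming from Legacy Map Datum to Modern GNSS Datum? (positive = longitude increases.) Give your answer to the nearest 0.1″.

Δλ = 13.5″

At latitude 41.781°, cos φ = 0.745697.
1° of longitude at this latitude = 111.2 × cos φ = 82.92 km, so Δλ = 311.7 / 82921.5 = 0.0037590° = 13.532″.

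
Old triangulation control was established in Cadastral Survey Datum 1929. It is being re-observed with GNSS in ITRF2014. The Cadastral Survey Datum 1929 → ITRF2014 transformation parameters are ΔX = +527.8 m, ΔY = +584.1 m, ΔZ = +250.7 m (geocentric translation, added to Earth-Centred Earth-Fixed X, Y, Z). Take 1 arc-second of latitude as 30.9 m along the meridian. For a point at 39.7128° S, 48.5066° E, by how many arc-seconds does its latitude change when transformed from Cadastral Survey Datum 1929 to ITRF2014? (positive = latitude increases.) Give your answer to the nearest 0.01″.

Δφ = 22.52″

sin φ = -0.638940, cos φ = 0.769257, sin λ = 0.749032, cos λ = 0.662534.
North component: ΔN = −sin φ cos λ·ΔX − sin φ sin λ·ΔY + cos φ·ΔZ = −(-0.638940)(0.662534)(527.8) − (-0.638940)(0.749032)(584.1) + (0.769257)(250.7) = 695.82 m.
1° of latitude spans 3600 × 30.90 = 111240 m, so Δφ = 695.82 / 111240 × 3600 = 22.519″.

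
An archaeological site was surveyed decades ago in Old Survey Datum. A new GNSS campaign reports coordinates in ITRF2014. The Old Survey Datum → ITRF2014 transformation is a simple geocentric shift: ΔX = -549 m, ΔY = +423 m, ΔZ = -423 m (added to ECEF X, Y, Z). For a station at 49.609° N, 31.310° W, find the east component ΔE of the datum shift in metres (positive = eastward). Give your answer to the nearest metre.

At φ = 49.609°, λ = -31.310°: sin φ = 0.761640, cos φ = 0.648000, sin λ = -0.519668, cos λ = 0.854368.
ΔE = −sin λ·ΔX + cos λ·ΔY = −(-0.519668)·(-549) + (0.854368)·(423) = 76.10 m.

ΔE = 76 m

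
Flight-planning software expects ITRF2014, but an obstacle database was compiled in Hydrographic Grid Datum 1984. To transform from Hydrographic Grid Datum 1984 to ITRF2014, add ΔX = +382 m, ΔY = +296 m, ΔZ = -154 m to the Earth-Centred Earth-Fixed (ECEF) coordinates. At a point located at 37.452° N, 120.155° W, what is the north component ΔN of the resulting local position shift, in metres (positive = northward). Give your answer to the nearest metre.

The local north axis is (−sin φ cos λ, −sin φ sin λ, cos φ), giving ΔN = 116.690 + 155.638 − 122.255 = 150.07 m.

ΔN = 150 m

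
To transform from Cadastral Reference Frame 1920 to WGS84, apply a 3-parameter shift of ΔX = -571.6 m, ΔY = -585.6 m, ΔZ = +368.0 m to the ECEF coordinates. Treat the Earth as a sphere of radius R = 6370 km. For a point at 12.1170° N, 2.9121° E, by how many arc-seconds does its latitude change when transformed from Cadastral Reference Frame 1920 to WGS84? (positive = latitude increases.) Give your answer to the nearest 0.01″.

sin φ = 0.209909, cos φ = 0.977721, sin λ = 0.050804, cos λ = 0.998709.
North component: ΔN = −sin φ cos λ·ΔX − sin φ sin λ·ΔY + cos φ·ΔZ = −(0.209909)(0.998709)(-571.6) − (0.209909)(0.050804)(-585.6) + (0.977721)(368.0) = 485.88 m.
1° of latitude spans πR/180 = 111177 m, so Δφ = 485.88 / 111177 × 3600 = 15.733″.

Δφ = 15.73″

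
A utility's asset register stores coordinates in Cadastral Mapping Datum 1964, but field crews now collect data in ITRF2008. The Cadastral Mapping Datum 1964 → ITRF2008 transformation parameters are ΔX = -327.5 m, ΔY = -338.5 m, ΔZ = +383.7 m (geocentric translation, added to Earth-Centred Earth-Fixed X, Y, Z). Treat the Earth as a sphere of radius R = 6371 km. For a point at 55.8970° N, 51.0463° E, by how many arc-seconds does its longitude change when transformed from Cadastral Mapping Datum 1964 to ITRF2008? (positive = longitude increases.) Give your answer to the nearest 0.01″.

Δλ = 2.42″

sin φ = 0.828031, cos φ = 0.560682, sin λ = 0.777654, cos λ = 0.628692.
East component: ΔE = −sin λ·ΔX + cos λ·ΔY = −(0.777654)(-327.5) + (0.628692)(-338.5) = 41.87 m.
1° of latitude spans πR/180 = 111195 m; at latitude φ, 1° of longitude spans that × cos φ = 62345.0 m, so Δλ = 41.87 / 62345.0 × 3600 = 2.418″.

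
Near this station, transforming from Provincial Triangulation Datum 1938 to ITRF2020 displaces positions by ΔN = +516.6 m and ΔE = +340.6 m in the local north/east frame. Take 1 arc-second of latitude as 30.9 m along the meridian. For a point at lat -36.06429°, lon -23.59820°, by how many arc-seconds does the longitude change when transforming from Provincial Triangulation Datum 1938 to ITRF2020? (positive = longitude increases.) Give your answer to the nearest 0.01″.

At latitude -36.06429°, cos φ = 0.808357.
1″ of longitude at this latitude = 30.90 × cos φ = 24.9782 m, so Δλ = 340.6 / 24.9782 = 13.636″.

Δλ = 13.64″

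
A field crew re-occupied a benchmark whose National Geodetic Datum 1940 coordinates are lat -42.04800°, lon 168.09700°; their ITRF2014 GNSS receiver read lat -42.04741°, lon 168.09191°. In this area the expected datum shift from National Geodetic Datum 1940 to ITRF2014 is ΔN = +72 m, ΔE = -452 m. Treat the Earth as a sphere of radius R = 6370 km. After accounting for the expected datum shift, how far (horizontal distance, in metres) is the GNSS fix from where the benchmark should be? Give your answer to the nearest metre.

Observed coordinate differences: Δφ = +0.00059°, Δλ = -0.00509°.
Converting to metres (1° lat = 111177 m, cos φ = 0.742584): observed ΔN = 65.6 m, observed ΔE = -420.2 m.
Subtracting the expected shift leaves a residual of 65.6 − (72) = -6.4 m north and -420.2 − (-452) = 31.8 m east.
Residual distance = √((-6.4)² + 31.8²) = 32.4 m.

32 m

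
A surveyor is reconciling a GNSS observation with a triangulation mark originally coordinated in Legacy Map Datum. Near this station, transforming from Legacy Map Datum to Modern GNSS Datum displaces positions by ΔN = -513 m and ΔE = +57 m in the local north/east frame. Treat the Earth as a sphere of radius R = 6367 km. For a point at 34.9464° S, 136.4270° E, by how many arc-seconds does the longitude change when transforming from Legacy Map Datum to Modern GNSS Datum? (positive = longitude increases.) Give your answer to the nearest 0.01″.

Δλ = 2.25″

At latitude -34.9464°, cos φ = 0.819688.
One radian of longitude at latitude φ spans R cos φ, so Δλ = ΔE / (R cos φ) = 57.0 / (6367000 × 0.819688) = 1.0922e-05 rad = 2.253″.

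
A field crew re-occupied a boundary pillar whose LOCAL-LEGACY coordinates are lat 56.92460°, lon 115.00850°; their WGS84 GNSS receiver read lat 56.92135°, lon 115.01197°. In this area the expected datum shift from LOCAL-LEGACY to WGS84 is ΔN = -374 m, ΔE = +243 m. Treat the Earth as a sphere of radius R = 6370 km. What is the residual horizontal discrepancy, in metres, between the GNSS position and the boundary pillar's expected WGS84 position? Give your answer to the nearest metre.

35 m

Observed coordinate differences: Δφ = -0.00325°, Δλ = +0.00347°.
Converting to metres (1° lat = 111177 m, cos φ = 0.545742): observed ΔN = -361.3 m, observed ΔE = 210.5 m.
Subtracting the expected shift leaves a residual of -361.3 − (-374) = 12.7 m north and 210.5 − (243) = -32.5 m east.
Residual distance = √(12.7² + (-32.5)²) = 34.8 m.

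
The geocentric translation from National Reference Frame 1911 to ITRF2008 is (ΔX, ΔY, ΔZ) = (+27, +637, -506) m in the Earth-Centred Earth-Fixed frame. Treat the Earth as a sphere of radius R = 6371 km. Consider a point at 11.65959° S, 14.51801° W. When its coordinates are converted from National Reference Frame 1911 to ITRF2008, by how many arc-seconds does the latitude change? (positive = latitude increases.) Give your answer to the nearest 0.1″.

sin φ = -0.202097, cos φ = 0.979366, sin λ = -0.250684, cos λ = 0.968069.
North component: ΔN = −sin φ cos λ·ΔX − sin φ sin λ·ΔY + cos φ·ΔZ = −(-0.202097)(0.968069)(27) − (-0.202097)(-0.250684)(637) + (0.979366)(-506) = -522.55 m.
1° of latitude spans πR/180 = 111195 m, so Δφ = -522.55 / 111195 × 3600 = -16.918″.

Δφ = -16.9″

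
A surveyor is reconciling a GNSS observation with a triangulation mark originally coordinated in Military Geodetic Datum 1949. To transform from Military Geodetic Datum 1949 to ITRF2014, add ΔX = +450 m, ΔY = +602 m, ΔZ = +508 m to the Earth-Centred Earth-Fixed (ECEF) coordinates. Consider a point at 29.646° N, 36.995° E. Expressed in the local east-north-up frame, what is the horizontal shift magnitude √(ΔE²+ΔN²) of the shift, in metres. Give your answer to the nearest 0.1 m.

The local east axis at (φ, λ) is (−sin λ, cos λ, 0), so ΔE = −sin(36.995°)·450 + cos(36.995°)·602 = 210.02 m.
The local north axis is (−sin φ cos λ, −sin φ sin λ, cos φ), giving ΔN = -177.778 − 179.184 + 441.502 = 84.54 m.
Horizontal magnitude = √(ΔE² + ΔN²) = √(210.02² + 84.54²) = 226.40 m.

226.4 m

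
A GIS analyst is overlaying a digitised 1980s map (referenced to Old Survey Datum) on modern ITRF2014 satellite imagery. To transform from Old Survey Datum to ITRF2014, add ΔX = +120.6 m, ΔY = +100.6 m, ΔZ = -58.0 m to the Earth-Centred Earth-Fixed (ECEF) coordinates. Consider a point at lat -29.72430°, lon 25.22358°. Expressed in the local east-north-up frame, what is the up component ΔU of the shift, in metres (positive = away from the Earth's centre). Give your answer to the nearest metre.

At φ = -29.72430°, λ = 25.22358°: sin φ = -0.495827, cos φ = 0.868421, sin λ = 0.426152, cos λ = 0.904652.
ΔU = cos φ cos λ·ΔX + cos φ sin λ·ΔY + sin φ·ΔZ = (0.868421)(0.904652)(120.6) + (0.868421)(0.426152)(100.6) + (-0.495827)(-58.0) = 160.73 m.

ΔU = 161 m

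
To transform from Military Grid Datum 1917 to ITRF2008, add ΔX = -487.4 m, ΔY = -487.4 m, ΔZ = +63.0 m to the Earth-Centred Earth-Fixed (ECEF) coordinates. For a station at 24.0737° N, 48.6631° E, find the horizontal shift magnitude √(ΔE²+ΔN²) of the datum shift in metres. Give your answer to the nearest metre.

At φ = 24.0737°, λ = 48.6631°: sin φ = 0.407911, cos φ = 0.913022, sin λ = 0.750839, cos λ = 0.660485.
ΔE = −sin λ·ΔX + cos λ·ΔY = −(0.750839)·(-487.4) + (0.660485)·(-487.4) = 44.04 m.
ΔN = −sin φ cos λ·ΔX − sin φ sin λ·ΔY + cos φ·ΔZ = −(0.407911)(0.660485)(-487.4) − (0.407911)(0.750839)(-487.4) + (0.913022)(63.0) = 338.11 m.
Horizontal magnitude = √(ΔE² + ΔN²) = √(44.04² + 338.11²) = 340.97 m.

341 m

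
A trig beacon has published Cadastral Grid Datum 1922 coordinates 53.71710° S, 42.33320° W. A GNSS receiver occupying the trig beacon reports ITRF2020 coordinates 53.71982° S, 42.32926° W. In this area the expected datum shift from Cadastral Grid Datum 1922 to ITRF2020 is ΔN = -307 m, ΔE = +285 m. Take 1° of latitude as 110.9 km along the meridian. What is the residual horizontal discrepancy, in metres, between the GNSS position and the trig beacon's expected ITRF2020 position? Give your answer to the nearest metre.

27 m

Observed coordinate differences: Δφ = -0.00272°, Δλ = +0.00394°.
Converting to metres (1° lat = 110900 m, cos φ = 0.591773): observed ΔN = -301.6 m, observed ΔE = 258.6 m.
Subtracting the expected shift leaves a residual of -301.6 − (-307) = 5.4 m north and 258.6 − (285) = -26.4 m east.
Residual distance = √(5.4² + (-26.4)²) = 27.0 m.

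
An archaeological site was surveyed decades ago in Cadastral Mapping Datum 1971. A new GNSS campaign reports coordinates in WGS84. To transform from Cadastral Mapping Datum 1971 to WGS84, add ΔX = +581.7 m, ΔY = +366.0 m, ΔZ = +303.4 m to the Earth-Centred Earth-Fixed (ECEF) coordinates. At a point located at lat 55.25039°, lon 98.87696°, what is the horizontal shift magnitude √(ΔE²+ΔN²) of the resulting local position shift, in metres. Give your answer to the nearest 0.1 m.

633.2 m

At φ = 55.25039°, λ = 98.87696°: sin φ = 0.821651, cos φ = 0.569991, sin λ = 0.988022, cos λ = -0.154313.
ΔE = −sin λ·ΔX + cos λ·ΔY = −(0.988022)·(581.7) + (-0.154313)·(366.0) = -631.21 m.
ΔN = −sin φ cos λ·ΔX − sin φ sin λ·ΔY + cos φ·ΔZ = −(0.821651)(-0.154313)(581.7) − (0.821651)(0.988022)(366.0) + (0.569991)(303.4) = -50.43 m.
Horizontal magnitude = √(ΔE² + ΔN²) = √((-631.21)² + (-50.43)²) = 633.22 m.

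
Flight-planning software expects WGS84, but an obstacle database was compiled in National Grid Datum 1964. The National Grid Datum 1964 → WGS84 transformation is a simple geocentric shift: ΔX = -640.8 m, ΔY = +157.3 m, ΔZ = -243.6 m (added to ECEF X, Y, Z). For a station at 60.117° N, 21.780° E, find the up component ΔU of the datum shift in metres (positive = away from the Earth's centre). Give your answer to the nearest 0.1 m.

ΔU = -478.6 m

At φ = 60.117°, λ = 21.780°: sin φ = 0.867045, cos φ = 0.498231, sin λ = 0.371044, cos λ = 0.928615.
ΔU = cos φ cos λ·ΔX + cos φ sin λ·ΔY + sin φ·ΔZ = (0.498231)(0.928615)(-640.8) + (0.498231)(0.371044)(157.3) + (0.867045)(-243.6) = -478.61 m.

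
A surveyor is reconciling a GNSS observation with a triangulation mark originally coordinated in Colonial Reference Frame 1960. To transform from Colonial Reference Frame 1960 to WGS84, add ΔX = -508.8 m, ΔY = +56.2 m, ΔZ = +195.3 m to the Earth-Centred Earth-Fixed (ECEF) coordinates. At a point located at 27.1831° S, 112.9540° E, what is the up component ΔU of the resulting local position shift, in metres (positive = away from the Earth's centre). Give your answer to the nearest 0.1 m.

The local up (radial) axis is (cos φ cos λ, cos φ sin λ, sin φ), giving ΔU = 176.512 + 46.034 − 89.220 = 133.33 m.

ΔU = 133.3 m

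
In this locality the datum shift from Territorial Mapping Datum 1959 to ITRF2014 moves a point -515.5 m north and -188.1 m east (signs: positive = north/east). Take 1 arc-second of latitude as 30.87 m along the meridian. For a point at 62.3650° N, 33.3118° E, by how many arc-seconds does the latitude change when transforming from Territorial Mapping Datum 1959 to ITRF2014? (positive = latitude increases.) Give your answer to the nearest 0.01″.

1″ of latitude = 30.87 m, so Δφ = -515.5 / 30.87 = -16.699″.

Δφ = -16.70″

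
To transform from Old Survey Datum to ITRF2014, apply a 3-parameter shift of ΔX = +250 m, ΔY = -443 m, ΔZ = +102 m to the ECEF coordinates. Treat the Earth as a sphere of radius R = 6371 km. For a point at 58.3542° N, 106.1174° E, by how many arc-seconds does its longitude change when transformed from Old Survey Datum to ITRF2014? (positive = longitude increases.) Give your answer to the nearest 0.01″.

sin φ = 0.851308, cos φ = 0.524667, sin λ = 0.960695, cos λ = -0.277606.
East component: ΔE = −sin λ·ΔX + cos λ·ΔY = −(0.960695)(250) + (-0.277606)(-443) = -117.19 m.
1° of latitude spans πR/180 = 111195 m; at latitude φ, 1° of longitude spans that × cos φ = 58340.3 m, so Δλ = -117.19 / 58340.3 × 3600 = -7.232″.

Δλ = -7.23″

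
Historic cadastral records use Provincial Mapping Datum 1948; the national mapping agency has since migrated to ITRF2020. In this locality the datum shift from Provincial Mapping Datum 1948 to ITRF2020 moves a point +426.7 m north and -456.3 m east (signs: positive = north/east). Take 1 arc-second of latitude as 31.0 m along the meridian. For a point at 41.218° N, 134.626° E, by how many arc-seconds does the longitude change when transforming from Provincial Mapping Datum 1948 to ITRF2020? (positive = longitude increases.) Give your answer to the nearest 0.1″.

At latitude 41.218°, cos φ = 0.752208.
1″ of longitude at this latitude = 31.00 × cos φ = 23.3184 m, so Δλ = -456.3 / 23.3184 = -19.568″.

Δλ = -19.6″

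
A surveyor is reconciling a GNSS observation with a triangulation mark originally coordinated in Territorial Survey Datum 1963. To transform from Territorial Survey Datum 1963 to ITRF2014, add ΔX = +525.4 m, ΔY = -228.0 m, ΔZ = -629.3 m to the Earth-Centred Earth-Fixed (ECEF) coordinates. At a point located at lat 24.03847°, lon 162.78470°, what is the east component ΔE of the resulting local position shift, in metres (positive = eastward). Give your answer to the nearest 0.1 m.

The local east axis at (φ, λ) is (−sin λ, cos λ, 0), so ΔE = −sin(162.78470°)·525.4 + cos(162.78470°)·(-228.0) = 62.29 m.

ΔE = 62.3 m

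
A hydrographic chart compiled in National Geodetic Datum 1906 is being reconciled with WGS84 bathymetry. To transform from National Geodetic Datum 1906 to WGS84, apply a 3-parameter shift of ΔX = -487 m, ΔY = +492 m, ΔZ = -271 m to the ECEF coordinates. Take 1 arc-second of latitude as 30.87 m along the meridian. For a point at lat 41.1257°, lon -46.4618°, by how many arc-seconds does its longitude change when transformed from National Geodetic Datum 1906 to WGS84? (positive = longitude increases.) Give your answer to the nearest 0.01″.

sin φ = 0.657713, cos φ = 0.753268, sin λ = -0.724915, cos λ = 0.688838.
East component: ΔE = −sin λ·ΔX + cos λ·ΔY = −(-0.724915)(-487) + (0.688838)(492) = -14.13 m.
1° of latitude spans 3600 × 30.87 = 111132 m; at latitude φ, 1° of longitude spans that × cos φ = 83712.2 m, so Δλ = -14.13 / 83712.2 × 3600 = -0.607″.

Δλ = -0.61″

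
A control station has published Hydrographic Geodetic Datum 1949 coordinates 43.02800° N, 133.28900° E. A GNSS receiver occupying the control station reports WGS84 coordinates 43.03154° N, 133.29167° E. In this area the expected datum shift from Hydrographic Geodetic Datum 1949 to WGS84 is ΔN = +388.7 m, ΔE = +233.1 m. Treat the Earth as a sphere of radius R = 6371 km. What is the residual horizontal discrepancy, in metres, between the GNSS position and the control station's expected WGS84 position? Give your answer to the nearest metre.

Observed coordinate differences: Δφ = +0.00354°, Δλ = +0.00267°.
Converting to metres (1° lat = 111195 m, cos φ = 0.731020): observed ΔN = 393.6 m, observed ΔE = 217.0 m.
Subtracting the expected shift leaves a residual of 393.6 − (388.7) = 4.9 m north and 217.0 − (233.1) = -16.1 m east.
Residual distance = √(4.9² + (-16.1)²) = 16.8 m.

17 m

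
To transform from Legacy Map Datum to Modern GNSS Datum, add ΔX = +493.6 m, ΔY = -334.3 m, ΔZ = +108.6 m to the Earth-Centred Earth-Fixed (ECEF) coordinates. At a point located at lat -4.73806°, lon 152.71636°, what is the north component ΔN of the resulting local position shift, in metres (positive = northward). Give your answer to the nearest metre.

ΔN = 59 m

The local north axis is (−sin φ cos λ, −sin φ sin λ, cos φ), giving ΔN = -36.236 − 12.658 + 108.229 = 59.34 m.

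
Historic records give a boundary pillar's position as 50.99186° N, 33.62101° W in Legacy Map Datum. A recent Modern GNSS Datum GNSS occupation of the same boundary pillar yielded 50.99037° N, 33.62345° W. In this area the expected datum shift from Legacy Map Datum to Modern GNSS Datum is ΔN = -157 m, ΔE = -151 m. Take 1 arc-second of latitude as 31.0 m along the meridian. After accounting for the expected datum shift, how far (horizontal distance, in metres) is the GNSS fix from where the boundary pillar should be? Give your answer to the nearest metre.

22 m

Observed coordinate differences: Δφ = -0.00149°, Δλ = -0.00244°.
Converting to metres (1° lat = 111600 m, cos φ = 0.629431): observed ΔN = -166.3 m, observed ΔE = -171.4 m.
Subtracting the expected shift leaves a residual of -166.3 − (-157) = -9.3 m north and -171.4 − (-151) = -20.4 m east.
Residual distance = √((-9.3)² + (-20.4)²) = 22.4 m.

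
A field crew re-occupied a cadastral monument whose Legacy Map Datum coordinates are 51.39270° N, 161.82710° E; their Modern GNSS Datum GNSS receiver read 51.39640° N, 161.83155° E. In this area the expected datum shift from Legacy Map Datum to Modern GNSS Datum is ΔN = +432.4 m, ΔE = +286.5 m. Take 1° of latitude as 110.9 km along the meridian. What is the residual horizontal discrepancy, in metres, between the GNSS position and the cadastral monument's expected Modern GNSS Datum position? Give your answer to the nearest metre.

Observed coordinate differences: Δφ = +0.00370°, Δλ = +0.00445°.
Converting to metres (1° lat = 110900 m, cos φ = 0.623979): observed ΔN = 410.3 m, observed ΔE = 307.9 m.
Subtracting the expected shift leaves a residual of 410.3 − (432.4) = -22.1 m north and 307.9 − (286.5) = 21.4 m east.
Residual distance = √((-22.1)² + 21.4²) = 30.8 m.

31 m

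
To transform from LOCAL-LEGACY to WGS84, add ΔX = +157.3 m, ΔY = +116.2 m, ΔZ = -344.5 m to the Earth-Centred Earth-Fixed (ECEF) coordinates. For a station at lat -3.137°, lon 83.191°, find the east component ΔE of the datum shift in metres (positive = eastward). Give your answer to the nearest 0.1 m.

At φ = -3.137°, λ = 83.191°: sin φ = -0.054724, cos φ = 0.998502, sin λ = 0.992947, cos λ = 0.118560.
ΔE = −sin λ·ΔX + cos λ·ΔY = −(0.992947)·(157.3) + (0.118560)·(116.2) = -142.41 m.

ΔE = -142.4 m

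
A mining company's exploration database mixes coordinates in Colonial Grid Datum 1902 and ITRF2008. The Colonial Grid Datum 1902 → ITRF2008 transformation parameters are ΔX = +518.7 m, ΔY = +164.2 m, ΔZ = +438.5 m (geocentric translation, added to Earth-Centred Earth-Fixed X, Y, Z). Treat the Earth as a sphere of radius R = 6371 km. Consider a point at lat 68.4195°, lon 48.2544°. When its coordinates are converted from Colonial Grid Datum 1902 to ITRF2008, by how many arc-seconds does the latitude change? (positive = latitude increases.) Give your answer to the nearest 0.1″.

Δφ = -8.9″

sin φ = 0.929902, cos φ = 0.367808, sin λ = 0.746109, cos λ = 0.665824.
North component: ΔN = −sin φ cos λ·ΔX − sin φ sin λ·ΔY + cos φ·ΔZ = −(0.929902)(0.665824)(518.7) − (0.929902)(0.746109)(164.2) + (0.367808)(438.5) = -273.79 m.
1° of latitude spans πR/180 = 111195 m, so Δφ = -273.79 / 111195 × 3600 = -8.864″.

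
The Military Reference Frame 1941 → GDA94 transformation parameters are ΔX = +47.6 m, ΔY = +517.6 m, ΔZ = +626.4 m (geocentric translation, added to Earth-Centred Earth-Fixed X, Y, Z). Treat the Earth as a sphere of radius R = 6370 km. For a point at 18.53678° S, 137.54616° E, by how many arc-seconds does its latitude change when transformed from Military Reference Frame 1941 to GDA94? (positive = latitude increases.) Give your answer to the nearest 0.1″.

sin φ = -0.317913, cos φ = 0.948120, sin λ = 0.674996, cos λ = -0.737821.
North component: ΔN = −sin φ cos λ·ΔX − sin φ sin λ·ΔY + cos φ·ΔZ = −(-0.317913)(-0.737821)(47.6) − (-0.317913)(0.674996)(517.6) + (0.948120)(626.4) = 693.81 m.
1° of latitude spans πR/180 = 111177 m, so Δφ = 693.81 / 111177 × 3600 = 22.466″.

Δφ = 22.5″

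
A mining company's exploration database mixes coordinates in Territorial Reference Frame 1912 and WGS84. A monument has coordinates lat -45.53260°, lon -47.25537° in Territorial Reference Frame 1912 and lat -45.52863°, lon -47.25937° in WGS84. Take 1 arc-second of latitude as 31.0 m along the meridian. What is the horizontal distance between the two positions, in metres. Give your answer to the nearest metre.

542 m

Δφ = -45.52863° − -45.53260° = +0.00397°; Δλ = -47.25937° − -47.25537° = -0.00400°.
1° of latitude = 3600 × 31.00 = 111600 m.
ΔN = Δφ × 111600 = 443.1 m; ΔE = Δλ × 111600 × cos(-45.53260°) = -0.00400 × 111600 × 0.700503 = -312.7 m.
Distance = √(ΔE² + ΔN²) = √((-312.7)² + 443.1²) = 542.3 m.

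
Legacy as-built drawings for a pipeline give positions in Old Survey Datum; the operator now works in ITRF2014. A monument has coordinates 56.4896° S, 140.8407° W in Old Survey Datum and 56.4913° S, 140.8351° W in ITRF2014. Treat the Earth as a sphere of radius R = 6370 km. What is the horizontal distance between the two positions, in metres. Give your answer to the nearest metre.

392 m

Δφ = -56.4913° − -56.4896° = -0.0017°; Δλ = -140.8351° − -140.8407° = +0.0056°.
1° along a meridian = πR/180 = 111177 m.
ΔN = Δφ × 111177 = -189.0 m; ΔE = Δλ × 111177 × cos(-56.4896°) = +0.0056 × 111177 × 0.552088 = 343.7 m.
Distance = √(ΔE² + ΔN²) = √(343.7² + (-189.0)²) = 392.3 m.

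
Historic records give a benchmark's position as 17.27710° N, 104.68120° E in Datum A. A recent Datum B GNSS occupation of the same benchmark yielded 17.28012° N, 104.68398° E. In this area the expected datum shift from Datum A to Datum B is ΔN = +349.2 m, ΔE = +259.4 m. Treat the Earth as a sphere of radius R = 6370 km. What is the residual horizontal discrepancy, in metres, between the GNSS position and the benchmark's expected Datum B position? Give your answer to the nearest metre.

38 m

Observed coordinate differences: Δφ = +0.00302°, Δλ = +0.00278°.
Converting to metres (1° lat = 111177 m, cos φ = 0.954880): observed ΔN = 335.8 m, observed ΔE = 295.1 m.
Subtracting the expected shift leaves a residual of 335.8 − (349.2) = -13.4 m north and 295.1 − (259.4) = 35.7 m east.
Residual distance = √((-13.4)² + 35.7²) = 38.2 m.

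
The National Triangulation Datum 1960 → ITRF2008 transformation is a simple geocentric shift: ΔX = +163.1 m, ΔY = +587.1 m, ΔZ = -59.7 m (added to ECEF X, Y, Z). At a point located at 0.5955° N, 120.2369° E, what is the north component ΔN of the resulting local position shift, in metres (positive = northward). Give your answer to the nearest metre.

ΔN = -64 m

At φ = 0.5955°, λ = 120.2369°: sin φ = 0.010393, cos φ = 0.999946, sin λ = 0.863951, cos λ = -0.503576.
ΔN = −sin φ cos λ·ΔX − sin φ sin λ·ΔY + cos φ·ΔZ = −(0.010393)(-0.503576)(163.1) − (0.010393)(0.863951)(587.1) + (0.999946)(-59.7) = -64.11 m.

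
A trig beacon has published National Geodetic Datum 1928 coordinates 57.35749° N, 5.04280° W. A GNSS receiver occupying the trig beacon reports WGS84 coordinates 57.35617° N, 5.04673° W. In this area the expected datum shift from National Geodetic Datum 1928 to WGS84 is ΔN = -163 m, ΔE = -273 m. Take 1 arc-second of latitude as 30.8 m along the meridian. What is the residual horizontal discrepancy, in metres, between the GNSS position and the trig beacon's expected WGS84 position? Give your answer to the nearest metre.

Observed coordinate differences: Δφ = -0.00132°, Δλ = -0.00393°.
Converting to metres (1° lat = 110880 m, cos φ = 0.539396): observed ΔN = -146.4 m, observed ΔE = -235.0 m.
Subtracting the expected shift leaves a residual of -146.4 − (-163) = 16.6 m north and -235.0 − (-273) = 38.0 m east.
Residual distance = √(16.6² + 38.0²) = 41.4 m.

41 m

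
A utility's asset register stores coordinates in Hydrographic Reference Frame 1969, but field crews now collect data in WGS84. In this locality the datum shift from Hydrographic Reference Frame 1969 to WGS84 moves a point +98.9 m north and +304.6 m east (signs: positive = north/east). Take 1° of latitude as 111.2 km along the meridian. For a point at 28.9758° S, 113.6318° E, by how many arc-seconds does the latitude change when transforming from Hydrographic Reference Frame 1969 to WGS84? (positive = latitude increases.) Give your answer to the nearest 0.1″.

Δφ = 3.2″

1° of latitude = 111.2 km, so Δφ = 98.9 / 111200 = 0.0008894° = 3.202″.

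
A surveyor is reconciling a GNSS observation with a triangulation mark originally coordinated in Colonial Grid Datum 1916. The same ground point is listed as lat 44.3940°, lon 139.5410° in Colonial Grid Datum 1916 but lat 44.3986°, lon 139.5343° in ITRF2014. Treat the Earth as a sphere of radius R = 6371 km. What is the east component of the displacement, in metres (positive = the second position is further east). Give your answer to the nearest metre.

ΔE = -532 m

Δφ = 44.3986° − 44.3940° = +0.0046°; Δλ = 139.5343° − 139.5410° = -0.0067°.
1° along a meridian = πR/180 = 111195 m.
ΔN = Δφ × 111195 = 511.5 m; ΔE = Δλ × 111195 × cos(44.3940°) = -0.0067 × 111195 × 0.714546 = -532.3 m.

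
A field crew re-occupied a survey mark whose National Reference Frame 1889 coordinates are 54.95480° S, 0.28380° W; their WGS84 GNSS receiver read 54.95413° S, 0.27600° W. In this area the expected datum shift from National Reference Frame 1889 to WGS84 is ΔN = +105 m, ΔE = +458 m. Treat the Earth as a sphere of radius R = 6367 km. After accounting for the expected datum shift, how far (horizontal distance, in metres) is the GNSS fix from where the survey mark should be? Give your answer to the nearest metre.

Observed coordinate differences: Δφ = +0.00067°, Δλ = +0.00780°.
Converting to metres (1° lat = 111125 m, cos φ = 0.574222): observed ΔN = 74.5 m, observed ΔE = 497.7 m.
Subtracting the expected shift leaves a residual of 74.5 − (105) = -30.5 m north and 497.7 − (458) = 39.7 m east.
Residual distance = √((-30.5)² + 39.7²) = 50.1 m.

50 m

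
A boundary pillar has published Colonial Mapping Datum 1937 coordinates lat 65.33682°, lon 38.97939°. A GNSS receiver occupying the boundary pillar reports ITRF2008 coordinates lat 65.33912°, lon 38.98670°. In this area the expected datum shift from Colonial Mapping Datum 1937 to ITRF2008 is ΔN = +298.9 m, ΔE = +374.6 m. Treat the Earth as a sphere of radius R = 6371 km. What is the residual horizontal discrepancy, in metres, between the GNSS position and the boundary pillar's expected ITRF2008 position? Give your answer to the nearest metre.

56 m

Observed coordinate differences: Δφ = +0.00230°, Δλ = +0.00731°.
Converting to metres (1° lat = 111195 m, cos φ = 0.417283): observed ΔN = 255.7 m, observed ΔE = 339.2 m.
Subtracting the expected shift leaves a residual of 255.7 − (298.9) = -43.2 m north and 339.2 − (374.6) = -35.4 m east.
Residual distance = √((-43.2)² + (-35.4)²) = 55.8 m.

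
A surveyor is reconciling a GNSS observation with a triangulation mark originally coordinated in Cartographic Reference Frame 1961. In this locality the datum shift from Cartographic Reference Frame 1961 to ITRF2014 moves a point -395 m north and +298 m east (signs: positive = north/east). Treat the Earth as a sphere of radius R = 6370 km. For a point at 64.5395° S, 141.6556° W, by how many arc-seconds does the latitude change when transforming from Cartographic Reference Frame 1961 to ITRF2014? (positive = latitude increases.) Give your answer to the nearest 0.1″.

Δφ = -12.8″

On a sphere of radius R, 1 rad of latitude = R, so Δφ = ΔN / R = -395.0 / 6370000 = -6.2009e-05 rad = -12.790″.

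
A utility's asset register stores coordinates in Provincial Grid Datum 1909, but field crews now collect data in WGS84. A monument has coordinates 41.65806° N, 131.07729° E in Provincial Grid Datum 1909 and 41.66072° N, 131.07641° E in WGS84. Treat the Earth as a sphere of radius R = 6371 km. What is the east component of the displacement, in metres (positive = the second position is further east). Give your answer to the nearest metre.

ΔE = -73 m

Δφ = 41.66072° − 41.65806° = +0.00266°; Δλ = 131.07641° − 131.07729° = -0.00088°.
1° along a meridian = πR/180 = 111195 m.
ΔN = Δφ × 111195 = 295.8 m; ΔE = Δλ × 111195 × cos(41.65806°) = -0.00088 × 111195 × 0.747125 = -73.1 m.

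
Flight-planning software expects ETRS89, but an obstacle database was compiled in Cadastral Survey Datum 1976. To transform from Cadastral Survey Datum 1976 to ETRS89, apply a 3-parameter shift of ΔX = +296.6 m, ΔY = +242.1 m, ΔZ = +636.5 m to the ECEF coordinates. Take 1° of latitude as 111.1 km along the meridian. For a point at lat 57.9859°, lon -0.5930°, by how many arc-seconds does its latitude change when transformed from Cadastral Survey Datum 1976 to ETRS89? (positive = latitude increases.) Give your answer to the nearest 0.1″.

sin φ = 0.847918, cos φ = 0.530128, sin λ = -0.010350, cos λ = 0.999946.
North component: ΔN = −sin φ cos λ·ΔX − sin φ sin λ·ΔY + cos φ·ΔZ = −(0.847918)(0.999946)(296.6) − (0.847918)(-0.010350)(242.1) + (0.530128)(636.5) = 88.07 m.
1° of latitude spans 111100 m, so Δφ = 88.07 / 111100 × 3600 = 2.854″.

Δφ = 2.9″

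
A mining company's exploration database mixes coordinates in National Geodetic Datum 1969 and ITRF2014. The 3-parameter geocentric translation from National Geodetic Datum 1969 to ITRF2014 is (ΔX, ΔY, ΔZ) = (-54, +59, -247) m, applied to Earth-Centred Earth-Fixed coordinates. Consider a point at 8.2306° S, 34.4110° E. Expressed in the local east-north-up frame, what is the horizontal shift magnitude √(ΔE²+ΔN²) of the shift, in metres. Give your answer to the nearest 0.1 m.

258.5 m

At φ = -8.2306°, λ = 34.4110°: sin φ = -0.143158, cos φ = 0.989700, sin λ = 0.565125, cos λ = 0.825005.
ΔE = −sin λ·ΔX + cos λ·ΔY = −(0.565125)·(-54) + (0.825005)·(59) = 79.19 m.
ΔN = −sin φ cos λ·ΔX − sin φ sin λ·ΔY + cos φ·ΔZ = −(-0.143158)(0.825005)(-54) − (-0.143158)(0.565125)(59) + (0.989700)(-247) = -246.06 m.
Horizontal magnitude = √(ΔE² + ΔN²) = √(79.19² + (-246.06)²) = 258.49 m.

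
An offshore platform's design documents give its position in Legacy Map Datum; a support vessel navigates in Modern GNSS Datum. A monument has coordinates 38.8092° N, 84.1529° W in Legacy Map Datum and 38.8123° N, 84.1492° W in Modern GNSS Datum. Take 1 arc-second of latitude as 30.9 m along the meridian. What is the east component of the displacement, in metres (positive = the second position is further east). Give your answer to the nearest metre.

Δφ = 38.8123° − 38.8092° = +0.0031°; Δλ = -84.1492° − -84.1529° = +0.0037°.
1° of latitude = 3600 × 30.90 = 111240 m.
ΔN = Δφ × 111240 = 344.8 m; ΔE = Δλ × 111240 × cos(38.8092°) = +0.0037 × 111240 × 0.779237 = 320.7 m.

ΔE = 321 m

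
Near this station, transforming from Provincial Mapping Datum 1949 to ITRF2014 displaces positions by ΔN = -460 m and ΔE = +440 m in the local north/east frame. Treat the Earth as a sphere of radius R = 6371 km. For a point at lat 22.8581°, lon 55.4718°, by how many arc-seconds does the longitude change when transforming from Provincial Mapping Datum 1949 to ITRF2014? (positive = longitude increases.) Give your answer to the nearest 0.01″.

Δλ = 15.46″

At latitude 22.8581°, cos φ = 0.921470.
One radian of longitude at latitude φ spans R cos φ, so Δλ = ΔE / (R cos φ) = 440.0 / (6371000 × 0.921470) = 7.4949e-05 rad = 15.459″.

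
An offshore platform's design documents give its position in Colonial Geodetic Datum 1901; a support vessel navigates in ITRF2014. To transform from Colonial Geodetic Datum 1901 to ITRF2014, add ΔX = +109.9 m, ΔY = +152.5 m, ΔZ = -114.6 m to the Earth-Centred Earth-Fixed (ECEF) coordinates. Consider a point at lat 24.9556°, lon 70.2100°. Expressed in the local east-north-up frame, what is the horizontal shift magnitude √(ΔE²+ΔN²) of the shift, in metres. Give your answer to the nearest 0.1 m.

187.4 m

The local east axis at (φ, λ) is (−sin λ, cos λ, 0), so ΔE = −sin(70.2100°)·109.9 + cos(70.2100°)·152.5 = -51.78 m.
The local north axis is (−sin φ cos λ, −sin φ sin λ, cos φ), giving ΔN = -15.699 − 60.542 − 103.900 = -180.14 m.
Horizontal magnitude = √(ΔE² + ΔN²) = √((-51.78)² + (-180.14)²) = 187.43 m.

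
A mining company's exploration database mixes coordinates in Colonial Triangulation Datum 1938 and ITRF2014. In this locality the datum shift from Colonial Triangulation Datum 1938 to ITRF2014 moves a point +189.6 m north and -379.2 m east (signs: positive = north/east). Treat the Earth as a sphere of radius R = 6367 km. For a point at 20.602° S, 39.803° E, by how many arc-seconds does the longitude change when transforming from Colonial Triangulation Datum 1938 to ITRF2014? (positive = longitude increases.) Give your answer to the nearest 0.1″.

Δλ = -13.1″

At latitude -20.602°, cos φ = 0.936047.
One radian of longitude at latitude φ spans R cos φ, so Δλ = ΔE / (R cos φ) = -379.2 / (6367000 × 0.936047) = -6.3626e-05 rad = -13.124″.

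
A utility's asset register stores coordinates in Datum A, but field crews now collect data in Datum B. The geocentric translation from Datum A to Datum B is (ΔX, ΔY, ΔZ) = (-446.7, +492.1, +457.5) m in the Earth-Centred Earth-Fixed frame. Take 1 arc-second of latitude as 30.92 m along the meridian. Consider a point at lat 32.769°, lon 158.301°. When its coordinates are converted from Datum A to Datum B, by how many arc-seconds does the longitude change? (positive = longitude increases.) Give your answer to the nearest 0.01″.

sin φ = 0.541253, cos φ = 0.840860, sin λ = 0.369731, cos λ = -0.929139.
East component: ΔE = −sin λ·ΔX + cos λ·ΔY = −(0.369731)(-446.7) + (-0.929139)(492.1) = -292.07 m.
1° of latitude spans 3600 × 30.92 = 111312 m; at latitude φ, 1° of longitude spans that × cos φ = 93597.8 m, so Δλ = -292.07 / 93597.8 × 3600 = -11.234″.

Δλ = -11.23″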